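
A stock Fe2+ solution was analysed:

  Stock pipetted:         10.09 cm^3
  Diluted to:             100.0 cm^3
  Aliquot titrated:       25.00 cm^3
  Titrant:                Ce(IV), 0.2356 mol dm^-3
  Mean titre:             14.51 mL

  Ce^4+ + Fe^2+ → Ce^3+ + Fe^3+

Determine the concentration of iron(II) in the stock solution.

n(Ce4+) = 0.01451 × 0.2356 = 3.419 × 10^-3 mol
n(Fe2+) in the aliquot = 3.419 × 10^-3 mol (1:1 ratio)
[Fe2+]_dilute = 3.419 × 10^-3 / 0.02500 = 0.1367 mol/L
Dilution factor = 100.0 / 10.09 = 9.911
[Fe2+]_stock = 0.1367 × 9.911 = 1.355 mol/L

1.355 mol/L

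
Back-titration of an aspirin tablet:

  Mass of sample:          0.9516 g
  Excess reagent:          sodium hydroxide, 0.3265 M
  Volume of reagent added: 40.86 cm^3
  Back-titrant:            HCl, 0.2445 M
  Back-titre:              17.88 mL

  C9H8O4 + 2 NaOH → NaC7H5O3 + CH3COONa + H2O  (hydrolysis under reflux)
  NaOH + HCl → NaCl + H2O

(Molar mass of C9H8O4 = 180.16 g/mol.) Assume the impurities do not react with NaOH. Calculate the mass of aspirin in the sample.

n(NaOH) added = 0.04086 × 0.3265 = 0.01334 mol
n(HCl) used in back-titration = 0.01788 × 0.2445 = 4.372 × 10^-3 mol
n(NaOH) left over = 4.372 × 10^-3 mol (1:1 ratio)
n(NaOH) consumed by analyte = 0.01334 − 4.372 × 10^-3 = 8.969 × 10^-3 mol
From the 1:2 ratio, n(C9H8O4) = 1/2 × 8.969 × 10^-3 = 4.485 × 10^-3 mol
mass of C9H8O4 = 4.485 × 10^-3 × 180.16 = 0.8079 g

0.8079 g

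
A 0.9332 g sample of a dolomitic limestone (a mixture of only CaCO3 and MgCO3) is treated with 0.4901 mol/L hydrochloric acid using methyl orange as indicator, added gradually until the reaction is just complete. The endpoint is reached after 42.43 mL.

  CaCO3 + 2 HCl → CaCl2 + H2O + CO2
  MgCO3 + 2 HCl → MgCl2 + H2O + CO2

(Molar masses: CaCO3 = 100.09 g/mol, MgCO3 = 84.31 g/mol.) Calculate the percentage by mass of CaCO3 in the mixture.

n(HCl) = 0.04243 × 0.4901 = 0.02079 mol
Let x = n(CaCO3), y = n(MgCO3).
Titrant: 2x + 2y = 0.02079;  mass: 100.09x + 84.31y = 0.9332
Solving, x = 3.586 × 10^-3 mol, y = 6.811 × 10^-3 mol
mass of CaCO3 = 3.586 × 10^-3 × 100.09 = 0.3589 g
% CaCO3 = 0.3589 / 0.9332 × 100 = 38.46 %

38.46 %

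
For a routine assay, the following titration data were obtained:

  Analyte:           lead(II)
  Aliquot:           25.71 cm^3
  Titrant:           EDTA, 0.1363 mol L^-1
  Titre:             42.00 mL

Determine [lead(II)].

0.2227 mol/L

Pb^2+ + EDTA^4- → [Pb(EDTA)]^2-
n(EDTA) = 0.04200 L × 0.1363 mol/L = 5.725 × 10^-3 mol
n(Pb2+) = 5.725 × 10^-3 mol (1:1 mole ratio)
[Pb2+] = 5.725 × 10^-3 mol / 0.02571 L = 0.2227 mol/L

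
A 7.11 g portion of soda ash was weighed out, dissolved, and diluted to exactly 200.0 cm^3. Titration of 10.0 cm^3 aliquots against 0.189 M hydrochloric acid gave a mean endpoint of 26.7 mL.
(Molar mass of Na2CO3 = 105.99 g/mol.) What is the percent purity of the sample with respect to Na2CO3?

Na2CO3 + 2 HCl → 2 NaCl + H2O + CO2
n(HCl) per titration = 0.0267 × 0.189 = 5.05 × 10^-3 mol
From the 1:2 ratio, n(Na2CO3) in each aliquot = 1/2 × 5.05 × 10^-3 = 2.52 × 10^-3 mol
n(Na2CO3) in the whole flask = 2.52 × 10^-3 × 200.0/10.0 = 0.0505 mol
mass of Na2CO3 = 0.0505 × 105.99 = 5.35 g
% Na2CO3 = 5.35 / 7.11 × 100 = 75.2 %

75.2 %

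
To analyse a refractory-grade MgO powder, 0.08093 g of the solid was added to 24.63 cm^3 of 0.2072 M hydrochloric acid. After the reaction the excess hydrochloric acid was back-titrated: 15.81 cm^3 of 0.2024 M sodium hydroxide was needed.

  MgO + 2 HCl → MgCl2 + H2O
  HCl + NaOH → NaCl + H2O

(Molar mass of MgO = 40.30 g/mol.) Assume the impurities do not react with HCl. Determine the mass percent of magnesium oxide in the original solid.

47.39 %

n(HCl) added = 0.02463 × 0.2072 = 5.103 × 10^-3 mol
n(NaOH) used in back-titration = 0.01581 × 0.2024 = 3.200 × 10^-3 mol
n(HCl) left over = 3.200 × 10^-3 mol (1:1 ratio)
n(HCl) consumed by analyte = 5.103 × 10^-3 − 3.200 × 10^-3 = 1.903 × 10^-3 mol
From the 1:2 ratio, n(MgO) = 1/2 × 1.903 × 10^-3 = 9.517 × 10^-4 mol
mass of MgO = 9.517 × 10^-4 × 40.30 = 0.03835 g
% MgO = 0.03835 / 0.08093 × 100 = 47.39 %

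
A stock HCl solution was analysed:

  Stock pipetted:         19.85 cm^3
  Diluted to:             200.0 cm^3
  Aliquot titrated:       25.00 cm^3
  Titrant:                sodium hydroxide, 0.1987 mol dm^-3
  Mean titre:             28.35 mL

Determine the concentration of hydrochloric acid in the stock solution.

HCl + NaOH → NaCl + H2O
n(NaOH) = 0.02835 × 0.1987 = 5.633 × 10^-3 mol
n(HCl) in the aliquot = 5.633 × 10^-3 mol (1:1 ratio)
[HCl]_dilute = 5.633 × 10^-3 / 0.02500 = 0.2253 mol/L
Dilution factor = 200.0 / 19.85 = 10.08
[HCl]_stock = 0.2253 × 10.08 = 2.270 mol/L

2.270 mol/L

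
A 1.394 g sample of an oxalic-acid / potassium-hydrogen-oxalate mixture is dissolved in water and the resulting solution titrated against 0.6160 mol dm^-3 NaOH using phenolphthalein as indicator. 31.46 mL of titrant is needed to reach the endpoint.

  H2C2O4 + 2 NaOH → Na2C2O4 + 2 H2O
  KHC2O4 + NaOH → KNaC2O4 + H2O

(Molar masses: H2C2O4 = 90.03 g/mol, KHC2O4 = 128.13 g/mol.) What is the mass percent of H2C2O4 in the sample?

n(NaOH) = 0.03146 × 0.6160 = 0.01938 mol
Let x = n(H2C2O4), y = n(KHC2O4).
Titrant: 2x + 1y = 0.01938;  mass: 90.03x + 128.13y = 1.394
Solving, x = 6.552 × 10^-3 mol, y = 6.276 × 10^-3 mol
mass of H2C2O4 = 6.552 × 10^-3 × 90.03 = 0.5898 g
% H2C2O4 = 0.5898 / 1.394 × 100 = 42.31 %

42.31 %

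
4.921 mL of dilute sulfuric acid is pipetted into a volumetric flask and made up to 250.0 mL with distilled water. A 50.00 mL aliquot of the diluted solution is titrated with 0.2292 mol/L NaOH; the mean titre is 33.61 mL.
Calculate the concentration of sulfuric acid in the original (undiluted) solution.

3.914 mol/L

H2SO4 + 2 NaOH → Na2SO4 + 2 H2O
n(NaOH) = 0.03361 × 0.2292 = 7.703 × 10^-3 mol
From the 1:2 ratio, n(H2SO4) in the aliquot = 1/2 × 7.703 × 10^-3 = 3.852 × 10^-3 mol
[H2SO4]_dilute = 3.852 × 10^-3 / 0.05000 = 0.07703 mol/L
Dilution factor = 250.0 / 4.921 = 50.80
[H2SO4]_stock = 0.07703 × 50.80 = 3.914 mol/L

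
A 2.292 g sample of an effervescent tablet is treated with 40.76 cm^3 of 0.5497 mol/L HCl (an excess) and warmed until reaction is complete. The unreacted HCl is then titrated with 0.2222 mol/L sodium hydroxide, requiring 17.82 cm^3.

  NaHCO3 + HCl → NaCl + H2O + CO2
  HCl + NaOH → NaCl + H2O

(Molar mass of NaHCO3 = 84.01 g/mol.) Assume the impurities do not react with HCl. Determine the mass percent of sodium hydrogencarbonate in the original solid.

n(HCl) added = 0.04076 × 0.5497 = 0.02241 mol
n(NaOH) used in back-titration = 0.01782 × 0.2222 = 3.960 × 10^-3 mol
n(HCl) left over = 3.960 × 10^-3 mol (1:1 ratio)
n(HCl) consumed by analyte = 0.02241 − 3.960 × 10^-3 = 0.01845 mol
n(NaHCO3) = 0.01845 mol (1:1 ratio)
mass of NaHCO3 = 0.01845 × 84.01 = 1.550 g
% NaHCO3 = 1.550 / 2.292 × 100 = 67.61 %

67.61 %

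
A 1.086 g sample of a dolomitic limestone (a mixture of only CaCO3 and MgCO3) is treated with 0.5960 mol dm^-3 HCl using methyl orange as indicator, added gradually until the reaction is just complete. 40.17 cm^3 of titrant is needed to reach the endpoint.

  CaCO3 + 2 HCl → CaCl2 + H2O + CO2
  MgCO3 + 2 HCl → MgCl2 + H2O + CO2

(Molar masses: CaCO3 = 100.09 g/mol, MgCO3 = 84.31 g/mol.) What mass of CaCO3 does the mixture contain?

n(HCl) = 0.04017 × 0.5960 = 0.02394 mol
Let x = n(CaCO3), y = n(MgCO3).
Titrant: 2x + 2y = 0.02394;  mass: 100.09x + 84.31y = 1.086
Solving, x = 4.864 × 10^-3 mol, y = 7.107 × 10^-3 mol
mass of CaCO3 = 4.864 × 10^-3 × 100.09 = 0.4868 g

0.4868 g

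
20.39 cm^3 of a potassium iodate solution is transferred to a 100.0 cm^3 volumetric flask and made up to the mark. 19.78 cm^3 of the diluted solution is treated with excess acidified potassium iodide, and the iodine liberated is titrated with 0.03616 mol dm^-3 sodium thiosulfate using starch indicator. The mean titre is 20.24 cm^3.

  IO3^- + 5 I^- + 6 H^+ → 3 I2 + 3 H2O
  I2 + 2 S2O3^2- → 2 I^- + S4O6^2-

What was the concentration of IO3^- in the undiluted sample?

0.03024 mol/L

n(S2O3^2-) = 0.02024 × 0.03616 = 7.319 × 10^-4 mol
n(I2) = n(S2O3^2-)/2 = 3.659 × 10^-4 mol
From the 1:3 ratio, n(IO3^-) in the aliquot = 1/3 × 3.659 × 10^-4 = 1.220 × 10^-4 mol
[IO3^-]_dilute = 1.220 × 10^-4 / 0.01978 = 0.006167 mol/L
[IO3^-]_original = 0.006167 × 100.0/20.39 = 0.03024 mol/L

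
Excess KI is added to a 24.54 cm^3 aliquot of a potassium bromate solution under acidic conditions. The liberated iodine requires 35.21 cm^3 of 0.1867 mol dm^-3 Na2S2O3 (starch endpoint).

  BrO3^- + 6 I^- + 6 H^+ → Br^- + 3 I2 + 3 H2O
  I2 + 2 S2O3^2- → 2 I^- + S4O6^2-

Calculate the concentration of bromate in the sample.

n(S2O3^2-) = 0.03521 × 0.1867 = 6.574 × 10^-3 mol
n(I2) = n(S2O3^2-)/2 = 3.287 × 10^-3 mol
From the 1:3 ratio, n(BrO3^-) in the aliquot = 1/3 × 3.287 × 10^-3 = 1.096 × 10^-3 mol
[BrO3^-] = 1.096 × 10^-3 / 0.02454 = 0.04465 mol/L

0.04465 mol/L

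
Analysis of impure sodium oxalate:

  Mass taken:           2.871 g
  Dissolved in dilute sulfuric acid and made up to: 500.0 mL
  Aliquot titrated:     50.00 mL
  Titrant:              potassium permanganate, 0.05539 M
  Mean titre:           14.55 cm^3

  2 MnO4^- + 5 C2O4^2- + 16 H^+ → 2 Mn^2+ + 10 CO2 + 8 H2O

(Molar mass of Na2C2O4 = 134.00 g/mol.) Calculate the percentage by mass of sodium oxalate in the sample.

94.04 %

n(KMnO4) per titration = 0.01455 × 0.05539 = 8.059 × 10^-4 mol
From the 5:2 ratio, n(Na2C2O4) in each aliquot = 5/2 × 8.059 × 10^-4 = 2.015 × 10^-3 mol
n(Na2C2O4) in the whole flask = 2.015 × 10^-3 × 500.0/50.00 = 0.02015 mol
mass of Na2C2O4 = 0.02015 × 134.00 = 2.700 g
% Na2C2O4 = 2.700 / 2.871 × 100 = 94.04 %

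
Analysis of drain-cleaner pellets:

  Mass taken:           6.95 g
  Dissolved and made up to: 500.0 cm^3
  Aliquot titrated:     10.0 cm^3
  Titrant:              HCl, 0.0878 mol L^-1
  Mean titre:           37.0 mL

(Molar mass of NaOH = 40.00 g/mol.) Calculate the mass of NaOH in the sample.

6.50 g

NaOH + HCl → NaCl + H2O
n(HCl) per titration = 0.0370 × 0.0878 = 3.25 × 10^-3 mol
n(NaOH) in each aliquot = 3.25 × 10^-3 mol (1:1 ratio)
n(NaOH) in the whole flask = 3.25 × 10^-3 × 500.0/10.0 = 0.162 mol
mass of NaOH = 0.162 × 40.00 = 6.50 g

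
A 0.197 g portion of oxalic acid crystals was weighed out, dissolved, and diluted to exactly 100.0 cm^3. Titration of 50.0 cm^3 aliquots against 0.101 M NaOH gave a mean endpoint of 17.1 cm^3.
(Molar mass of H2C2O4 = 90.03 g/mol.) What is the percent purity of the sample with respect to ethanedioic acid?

H2C2O4 + 2 NaOH → Na2C2O4 + 2 H2O
n(NaOH) per titration = 0.0171 × 0.101 = 1.73 × 10^-3 mol
From the 1:2 ratio, n(H2C2O4) in each aliquot = 1/2 × 1.73 × 10^-3 = 8.64 × 10^-4 mol
n(H2C2O4) in the whole flask = 8.64 × 10^-4 × 100.0/50.0 = 1.73 × 10^-3 mol
mass of H2C2O4 = 1.73 × 10^-3 × 90.03 = 0.155 g
% H2C2O4 = 0.155 / 0.197 × 100 = 78.9 %

78.9 %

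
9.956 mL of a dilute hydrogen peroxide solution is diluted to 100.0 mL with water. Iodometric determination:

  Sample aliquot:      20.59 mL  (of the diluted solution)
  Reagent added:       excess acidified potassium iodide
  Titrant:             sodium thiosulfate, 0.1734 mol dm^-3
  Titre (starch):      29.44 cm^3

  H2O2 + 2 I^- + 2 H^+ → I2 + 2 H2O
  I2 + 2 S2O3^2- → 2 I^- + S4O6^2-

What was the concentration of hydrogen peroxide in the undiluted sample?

1.245 mol/L

n(S2O3^2-) = 0.02944 × 0.1734 = 5.105 × 10^-3 mol
n(I2) = n(S2O3^2-)/2 = 2.552 × 10^-3 mol
n(H2O2) in the aliquot = 2.552 × 10^-3 mol (1:1 ratio)
[H2O2]_dilute = 2.552 × 10^-3 / 0.02059 = 0.1240 mol/L
[H2O2]_original = 0.1240 × 100.0/9.956 = 1.245 mol/L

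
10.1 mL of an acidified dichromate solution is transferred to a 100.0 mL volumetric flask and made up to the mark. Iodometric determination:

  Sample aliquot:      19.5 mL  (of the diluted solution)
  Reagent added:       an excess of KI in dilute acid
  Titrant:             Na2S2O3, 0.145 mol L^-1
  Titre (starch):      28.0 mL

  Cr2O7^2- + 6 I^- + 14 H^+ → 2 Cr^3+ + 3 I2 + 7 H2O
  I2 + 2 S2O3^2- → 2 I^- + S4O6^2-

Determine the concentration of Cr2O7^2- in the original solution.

0.344 mol/L

n(S2O3^2-) = 0.0280 × 0.145 = 4.06 × 10^-3 mol
n(I2) = n(S2O3^2-)/2 = 2.03 × 10^-3 mol
From the 1:3 ratio, n(Cr2O7^2-) in the aliquot = 1/3 × 2.03 × 10^-3 = 6.77 × 10^-4 mol
[Cr2O7^2-]_dilute = 6.77 × 10^-4 / 0.0195 = 0.0347 mol/L
[Cr2O7^2-]_original = 0.0347 × 100.0/10.1 = 0.344 mol/L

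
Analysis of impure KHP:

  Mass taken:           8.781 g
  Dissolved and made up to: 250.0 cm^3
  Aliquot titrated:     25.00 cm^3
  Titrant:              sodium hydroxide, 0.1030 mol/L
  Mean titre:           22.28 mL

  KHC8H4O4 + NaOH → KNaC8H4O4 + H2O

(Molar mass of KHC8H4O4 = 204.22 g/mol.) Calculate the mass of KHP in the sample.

4.687 g

n(NaOH) per titration = 0.02228 × 0.1030 = 2.295 × 10^-3 mol
n(KHC8H4O4) in each aliquot = 2.295 × 10^-3 mol (1:1 ratio)
n(KHC8H4O4) in the whole flask = 2.295 × 10^-3 × 250.0/25.00 = 0.02295 mol
mass of KHC8H4O4 = 0.02295 × 204.22 = 4.687 g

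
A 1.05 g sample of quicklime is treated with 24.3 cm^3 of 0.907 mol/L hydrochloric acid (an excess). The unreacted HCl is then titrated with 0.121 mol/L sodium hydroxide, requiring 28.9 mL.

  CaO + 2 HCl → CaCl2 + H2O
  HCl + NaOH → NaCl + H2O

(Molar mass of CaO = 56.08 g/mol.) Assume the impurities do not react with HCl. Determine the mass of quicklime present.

n(HCl) added = 0.0243 × 0.907 = 0.0220 mol
n(NaOH) used in back-titration = 0.0289 × 0.121 = 3.50 × 10^-3 mol
n(HCl) left over = 3.50 × 10^-3 mol (1:1 ratio)
n(HCl) consumed by analyte = 0.0220 − 3.50 × 10^-3 = 0.0185 mol
From the 1:2 ratio, n(CaO) = 1/2 × 0.0185 = 9.27 × 10^-3 mol
mass of CaO = 9.27 × 10^-3 × 56.08 = 0.520 g

0.520 g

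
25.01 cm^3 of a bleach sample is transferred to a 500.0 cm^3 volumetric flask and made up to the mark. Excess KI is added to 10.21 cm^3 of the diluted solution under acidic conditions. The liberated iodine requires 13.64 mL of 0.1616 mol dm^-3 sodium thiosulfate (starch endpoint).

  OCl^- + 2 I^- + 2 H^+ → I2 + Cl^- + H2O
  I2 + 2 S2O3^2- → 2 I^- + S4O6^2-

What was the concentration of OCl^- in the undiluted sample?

2.158 mol/L

n(S2O3^2-) = 0.01364 × 0.1616 = 2.204 × 10^-3 mol
n(I2) = n(S2O3^2-)/2 = 1.102 × 10^-3 mol
n(OCl^-) in the aliquot = 1.102 × 10^-3 mol (1:1 ratio)
[OCl^-]_dilute = 1.102 × 10^-3 / 0.01021 = 0.1079 mol/L
[OCl^-]_original = 0.1079 × 500.0/25.01 = 2.158 mol/L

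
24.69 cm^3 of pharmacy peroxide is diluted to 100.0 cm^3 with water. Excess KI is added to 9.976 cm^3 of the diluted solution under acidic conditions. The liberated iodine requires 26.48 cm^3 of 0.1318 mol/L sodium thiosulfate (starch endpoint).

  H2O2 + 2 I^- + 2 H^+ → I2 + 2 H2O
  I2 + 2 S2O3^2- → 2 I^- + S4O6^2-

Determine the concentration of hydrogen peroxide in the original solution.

n(S2O3^2-) = 0.02648 × 0.1318 = 3.490 × 10^-3 mol
n(I2) = n(S2O3^2-)/2 = 1.745 × 10^-3 mol
n(H2O2) in the aliquot = 1.745 × 10^-3 mol (1:1 ratio)
[H2O2]_dilute = 1.745 × 10^-3 / 0.009976 = 0.1749 mol/L
[H2O2]_original = 0.1749 × 100.0/24.69 = 0.7085 mol/L

0.7085 mol/L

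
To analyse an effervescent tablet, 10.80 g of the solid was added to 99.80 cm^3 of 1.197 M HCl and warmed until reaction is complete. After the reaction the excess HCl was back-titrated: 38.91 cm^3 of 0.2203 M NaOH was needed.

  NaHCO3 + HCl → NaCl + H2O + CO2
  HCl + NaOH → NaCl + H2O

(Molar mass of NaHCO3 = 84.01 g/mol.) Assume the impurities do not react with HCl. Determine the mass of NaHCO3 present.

n(HCl) added = 0.09980 × 1.197 = 0.1195 mol
n(NaOH) used in back-titration = 0.03891 × 0.2203 = 8.572 × 10^-3 mol
n(HCl) left over = 8.572 × 10^-3 mol (1:1 ratio)
n(HCl) consumed by analyte = 0.1195 − 8.572 × 10^-3 = 0.1109 mol
n(NaHCO3) = 0.1109 mol (1:1 ratio)
mass of NaHCO3 = 0.1109 × 84.01 = 9.316 g

9.316 g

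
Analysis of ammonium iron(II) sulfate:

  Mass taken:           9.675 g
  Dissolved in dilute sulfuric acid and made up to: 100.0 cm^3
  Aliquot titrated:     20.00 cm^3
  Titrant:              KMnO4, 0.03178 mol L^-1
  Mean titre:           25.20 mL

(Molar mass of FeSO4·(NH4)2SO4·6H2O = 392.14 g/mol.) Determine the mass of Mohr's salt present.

MnO4^- + 5 Fe^2+ + 8 H^+ → Mn^2+ + 5 Fe^3+ + 4 H2O
n(KMnO4) per titration = 0.02520 × 0.03178 = 8.009 × 10^-4 mol
From the 5:1 ratio, n(FeSO4·(NH4)2SO4·6H2O) in each aliquot = 5/1 × 8.009 × 10^-4 = 4.004 × 10^-3 mol
n(FeSO4·(NH4)2SO4·6H2O) in the whole flask = 4.004 × 10^-3 × 100.0/20.00 = 0.02002 mol
mass of FeSO4·(NH4)2SO4·6H2O = 0.02002 × 392.14 = 7.851 g

7.851 g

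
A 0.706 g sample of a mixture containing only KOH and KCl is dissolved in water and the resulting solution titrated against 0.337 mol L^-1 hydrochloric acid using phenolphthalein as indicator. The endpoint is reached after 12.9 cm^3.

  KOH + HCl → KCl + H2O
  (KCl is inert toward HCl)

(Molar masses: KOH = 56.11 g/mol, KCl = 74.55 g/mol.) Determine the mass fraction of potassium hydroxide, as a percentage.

34.6 %

n(HCl) = 0.0129 × 0.337 = 4.35 × 10^-3 mol
Let x = n(KOH), y = n(KCl).
Titrant: 1x = 4.35 × 10^-3;  mass: 56.11x + 74.55y = 0.706
Solving, x = 4.35 × 10^-3 mol, y = 6.20 × 10^-3 mol
mass of KOH = 4.35 × 10^-3 × 56.11 = 0.244 g
% KOH = 0.244 / 0.706 × 100 = 34.6 %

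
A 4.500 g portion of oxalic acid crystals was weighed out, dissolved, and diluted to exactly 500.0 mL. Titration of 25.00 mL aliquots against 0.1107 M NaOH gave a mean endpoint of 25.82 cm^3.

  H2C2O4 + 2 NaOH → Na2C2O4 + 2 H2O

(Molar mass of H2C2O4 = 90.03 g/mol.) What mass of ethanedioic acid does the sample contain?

2.573 g

n(NaOH) per titration = 0.02582 × 0.1107 = 2.858 × 10^-3 mol
From the 1:2 ratio, n(H2C2O4) in each aliquot = 1/2 × 2.858 × 10^-3 = 1.429 × 10^-3 mol
n(H2C2O4) in the whole flask = 1.429 × 10^-3 × 500.0/25.00 = 0.02858 mol
mass of H2C2O4 = 0.02858 × 90.03 = 2.573 g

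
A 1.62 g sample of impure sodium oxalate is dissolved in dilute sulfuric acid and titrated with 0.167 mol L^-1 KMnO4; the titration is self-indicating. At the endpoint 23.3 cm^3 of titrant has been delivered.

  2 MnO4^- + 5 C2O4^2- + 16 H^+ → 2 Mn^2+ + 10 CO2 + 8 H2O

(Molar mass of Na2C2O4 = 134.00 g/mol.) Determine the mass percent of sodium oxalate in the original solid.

n(KMnO4) = 0.0233 L × 0.167 mol/L = 3.89 × 10^-3 mol
From the 5:2 ratio, n(Na2C2O4) = 5/2 × 3.89 × 10^-3 = 9.73 × 10^-3 mol
mass of Na2C2O4 = 9.73 × 10^-3 × 134.00 g/mol = 1.30 g
% Na2C2O4 = 1.30 / 1.62 × 100 = 80.5 %

80.5 %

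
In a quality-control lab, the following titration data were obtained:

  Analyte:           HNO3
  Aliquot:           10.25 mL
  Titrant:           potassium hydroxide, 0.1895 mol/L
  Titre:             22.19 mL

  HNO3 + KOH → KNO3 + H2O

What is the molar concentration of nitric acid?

n(KOH) = 0.02219 L × 0.1895 mol/L = 4.205 × 10^-3 mol
n(HNO3) = 4.205 × 10^-3 mol (1:1 mole ratio)
[HNO3] = 4.205 × 10^-3 mol / 0.01025 L = 0.4102 mol/L

0.4102 mol/L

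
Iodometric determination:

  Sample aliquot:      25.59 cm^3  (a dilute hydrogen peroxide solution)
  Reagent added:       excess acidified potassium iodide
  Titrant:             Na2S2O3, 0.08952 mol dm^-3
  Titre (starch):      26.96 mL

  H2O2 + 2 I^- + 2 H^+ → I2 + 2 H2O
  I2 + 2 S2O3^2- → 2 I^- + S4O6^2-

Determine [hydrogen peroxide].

n(S2O3^2-) = 0.02696 × 0.08952 = 2.413 × 10^-3 mol
n(I2) = n(S2O3^2-)/2 = 1.207 × 10^-3 mol
n(H2O2) in the aliquot = 1.207 × 10^-3 mol (1:1 ratio)
[H2O2] = 1.207 × 10^-3 / 0.02559 = 0.04716 mol/L

0.04716 mol/L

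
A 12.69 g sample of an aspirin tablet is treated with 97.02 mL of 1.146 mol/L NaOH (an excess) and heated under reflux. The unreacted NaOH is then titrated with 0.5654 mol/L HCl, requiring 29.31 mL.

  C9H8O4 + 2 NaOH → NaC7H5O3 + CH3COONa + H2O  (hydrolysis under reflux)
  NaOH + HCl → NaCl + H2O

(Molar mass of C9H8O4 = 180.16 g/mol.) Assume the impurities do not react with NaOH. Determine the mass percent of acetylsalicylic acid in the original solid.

n(NaOH) added = 0.09702 × 1.146 = 0.1112 mol
n(HCl) used in back-titration = 0.02931 × 0.5654 = 0.01657 mol
n(NaOH) left over = 0.01657 mol (1:1 ratio)
n(NaOH) consumed by analyte = 0.1112 − 0.01657 = 0.09461 mol
From the 1:2 ratio, n(C9H8O4) = 1/2 × 0.09461 = 0.04731 mol
mass of C9H8O4 = 0.04731 × 180.16 = 8.523 g
% C9H8O4 = 8.523 / 12.69 × 100 = 67.16 %

67.16 %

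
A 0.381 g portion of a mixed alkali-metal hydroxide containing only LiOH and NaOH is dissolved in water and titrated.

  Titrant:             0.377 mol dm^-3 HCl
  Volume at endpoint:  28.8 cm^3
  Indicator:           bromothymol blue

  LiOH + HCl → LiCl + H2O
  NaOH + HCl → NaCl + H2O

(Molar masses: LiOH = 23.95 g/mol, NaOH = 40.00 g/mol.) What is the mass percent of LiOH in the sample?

n(HCl) = 0.0288 × 0.377 = 0.0109 mol
Let x = n(LiOH), y = n(NaOH).
Titrant: 1x + 1y = 0.0109;  mass: 23.95x + 40.00y = 0.381
Solving, x = 3.32 × 10^-3 mol, y = 7.54 × 10^-3 mol
mass of LiOH = 3.32 × 10^-3 × 23.95 = 0.0795 g
% LiOH = 0.0795 / 0.381 × 100 = 20.9 %

20.9 %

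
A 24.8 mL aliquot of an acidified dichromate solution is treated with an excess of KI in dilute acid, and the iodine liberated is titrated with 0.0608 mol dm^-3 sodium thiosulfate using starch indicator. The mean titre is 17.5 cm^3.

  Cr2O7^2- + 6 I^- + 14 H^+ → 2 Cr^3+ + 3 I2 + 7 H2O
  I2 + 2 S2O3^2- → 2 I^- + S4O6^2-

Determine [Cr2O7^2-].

n(S2O3^2-) = 0.0175 × 0.0608 = 1.06 × 10^-3 mol
n(I2) = n(S2O3^2-)/2 = 5.32 × 10^-4 mol
From the 1:3 ratio, n(Cr2O7^2-) in the aliquot = 1/3 × 5.32 × 10^-4 = 1.77 × 10^-4 mol
[Cr2O7^2-] = 1.77 × 10^-4 / 0.0248 = 0.00715 mol/L

0.00715 mol/L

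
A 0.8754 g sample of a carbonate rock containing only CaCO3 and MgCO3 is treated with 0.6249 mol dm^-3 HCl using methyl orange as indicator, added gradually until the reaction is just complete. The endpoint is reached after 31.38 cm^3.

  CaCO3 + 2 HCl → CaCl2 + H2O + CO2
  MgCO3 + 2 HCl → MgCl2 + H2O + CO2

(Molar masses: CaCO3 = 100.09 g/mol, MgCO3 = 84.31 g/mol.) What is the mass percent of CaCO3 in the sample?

n(HCl) = 0.03138 × 0.6249 = 0.01961 mol
Let x = n(CaCO3), y = n(MgCO3).
Titrant: 2x + 2y = 0.01961;  mass: 100.09x + 84.31y = 0.8754
Solving, x = 3.090 × 10^-3 mol, y = 6.714 × 10^-3 mol
mass of CaCO3 = 3.090 × 10^-3 × 100.09 = 0.3093 g
% CaCO3 = 0.3093 / 0.8754 × 100 = 35.34 %

35.34 %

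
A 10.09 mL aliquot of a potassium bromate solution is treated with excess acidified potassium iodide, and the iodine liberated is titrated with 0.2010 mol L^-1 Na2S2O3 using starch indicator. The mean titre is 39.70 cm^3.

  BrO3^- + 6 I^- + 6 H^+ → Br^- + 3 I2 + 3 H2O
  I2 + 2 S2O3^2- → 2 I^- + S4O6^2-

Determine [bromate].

0.1318 mol/L

n(S2O3^2-) = 0.03970 × 0.2010 = 7.980 × 10^-3 mol
n(I2) = n(S2O3^2-)/2 = 3.990 × 10^-3 mol
From the 1:3 ratio, n(BrO3^-) in the aliquot = 1/3 × 3.990 × 10^-3 = 1.330 × 10^-3 mol
[BrO3^-] = 1.330 × 10^-3 / 0.01009 = 0.1318 mol/L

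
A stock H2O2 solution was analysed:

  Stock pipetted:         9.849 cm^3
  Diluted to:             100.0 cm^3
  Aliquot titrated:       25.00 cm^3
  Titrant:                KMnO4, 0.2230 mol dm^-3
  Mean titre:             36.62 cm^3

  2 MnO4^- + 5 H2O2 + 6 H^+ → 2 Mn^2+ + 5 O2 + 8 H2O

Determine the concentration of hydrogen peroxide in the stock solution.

8.291 mol/L

n(KMnO4) = 0.03662 × 0.2230 = 8.166 × 10^-3 mol
From the 5:2 ratio, n(H2O2) in the aliquot = 5/2 × 8.166 × 10^-3 = 0.02042 mol
[H2O2]_dilute = 0.02042 / 0.02500 = 0.8166 mol/L
Dilution factor = 100.0 / 9.849 = 10.15
[H2O2]_stock = 0.8166 × 10.15 = 8.291 mol/L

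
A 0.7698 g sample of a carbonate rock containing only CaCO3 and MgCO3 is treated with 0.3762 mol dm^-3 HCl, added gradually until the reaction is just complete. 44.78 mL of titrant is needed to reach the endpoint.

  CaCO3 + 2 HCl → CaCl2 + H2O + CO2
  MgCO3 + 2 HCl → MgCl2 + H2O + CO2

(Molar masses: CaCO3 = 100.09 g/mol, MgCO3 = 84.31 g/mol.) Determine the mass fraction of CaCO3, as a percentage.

n(HCl) = 0.04478 × 0.3762 = 0.01685 mol
Let x = n(CaCO3), y = n(MgCO3).
Titrant: 2x + 2y = 0.01685;  mass: 100.09x + 84.31y = 0.7698
Solving, x = 3.780 × 10^-3 mol, y = 4.643 × 10^-3 mol
mass of CaCO3 = 3.780 × 10^-3 × 100.09 = 0.3783 g
% CaCO3 = 0.3783 / 0.7698 × 100 = 49.15 %

49.15 %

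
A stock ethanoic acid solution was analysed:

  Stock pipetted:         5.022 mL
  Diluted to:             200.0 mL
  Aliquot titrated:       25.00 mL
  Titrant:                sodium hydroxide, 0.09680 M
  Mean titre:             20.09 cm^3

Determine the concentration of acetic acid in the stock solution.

CH3COOH + NaOH → CH3COONa + H2O
n(NaOH) = 0.02009 × 0.09680 = 1.945 × 10^-3 mol
n(CH3COOH) in the aliquot = 1.945 × 10^-3 mol (1:1 ratio)
[CH3COOH]_dilute = 1.945 × 10^-3 / 0.02500 = 0.07779 mol/L
Dilution factor = 200.0 / 5.022 = 39.82
[CH3COOH]_stock = 0.07779 × 39.82 = 3.098 mol/L

3.098 M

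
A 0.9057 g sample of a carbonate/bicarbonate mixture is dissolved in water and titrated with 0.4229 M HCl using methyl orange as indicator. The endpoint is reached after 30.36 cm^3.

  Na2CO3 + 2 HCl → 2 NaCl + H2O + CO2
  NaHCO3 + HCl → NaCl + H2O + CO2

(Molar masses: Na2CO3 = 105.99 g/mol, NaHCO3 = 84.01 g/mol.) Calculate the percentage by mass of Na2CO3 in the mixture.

32.62 %

n(HCl) = 0.03036 × 0.4229 = 0.01284 mol
Let x = n(Na2CO3), y = n(NaHCO3).
Titrant: 2x + 1y = 0.01284;  mass: 105.99x + 84.01y = 0.9057
Solving, x = 2.788 × 10^-3 mol, y = 7.264 × 10^-3 mol
mass of Na2CO3 = 2.788 × 10^-3 × 105.99 = 0.2955 g
% Na2CO3 = 0.2955 / 0.9057 × 100 = 32.62 %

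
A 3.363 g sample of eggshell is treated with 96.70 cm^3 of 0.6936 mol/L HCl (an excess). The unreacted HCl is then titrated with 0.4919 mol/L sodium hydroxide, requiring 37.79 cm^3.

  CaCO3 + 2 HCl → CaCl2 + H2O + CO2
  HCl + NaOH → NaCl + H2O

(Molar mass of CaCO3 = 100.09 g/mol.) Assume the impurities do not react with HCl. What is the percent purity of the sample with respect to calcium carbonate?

n(HCl) added = 0.09670 × 0.6936 = 0.06707 mol
n(NaOH) used in back-titration = 0.03779 × 0.4919 = 0.01859 mol
n(HCl) left over = 0.01859 mol (1:1 ratio)
n(HCl) consumed by analyte = 0.06707 − 0.01859 = 0.04848 mol
From the 1:2 ratio, n(CaCO3) = 1/2 × 0.04848 = 0.02424 mol
mass of CaCO3 = 0.02424 × 100.09 = 2.426 g
% CaCO3 = 2.426 / 3.363 × 100 = 72.15 %

72.15 %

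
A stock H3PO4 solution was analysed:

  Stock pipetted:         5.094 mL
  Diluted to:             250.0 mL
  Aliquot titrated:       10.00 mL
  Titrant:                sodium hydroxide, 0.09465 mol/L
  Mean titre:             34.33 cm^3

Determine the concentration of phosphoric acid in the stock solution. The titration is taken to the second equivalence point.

7.973 mol/L

H3PO4 + 2 NaOH → Na2HPO4 + 2 H2O
n(NaOH) = 0.03433 × 0.09465 = 3.249 × 10^-3 mol
From the 1:2 ratio, n(H3PO4) in the aliquot = 1/2 × 3.249 × 10^-3 = 1.625 × 10^-3 mol
[H3PO4]_dilute = 1.625 × 10^-3 / 0.01000 = 0.1625 mol/L
Dilution factor = 250.0 / 5.094 = 49.08
[H3PO4]_stock = 0.1625 × 49.08 = 7.973 mol/L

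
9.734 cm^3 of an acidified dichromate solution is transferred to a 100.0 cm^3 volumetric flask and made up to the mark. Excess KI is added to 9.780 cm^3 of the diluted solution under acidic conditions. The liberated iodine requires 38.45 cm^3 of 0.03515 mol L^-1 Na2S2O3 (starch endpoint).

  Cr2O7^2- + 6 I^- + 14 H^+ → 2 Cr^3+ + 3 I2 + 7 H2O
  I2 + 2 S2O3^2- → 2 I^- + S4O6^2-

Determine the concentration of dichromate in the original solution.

n(S2O3^2-) = 0.03845 × 0.03515 = 1.352 × 10^-3 mol
n(I2) = n(S2O3^2-)/2 = 6.758 × 10^-4 mol
From the 1:3 ratio, n(Cr2O7^2-) in the aliquot = 1/3 × 6.758 × 10^-4 = 2.253 × 10^-4 mol
[Cr2O7^2-]_dilute = 2.253 × 10^-4 / 0.009780 = 0.02303 mol/L
[Cr2O7^2-]_original = 0.02303 × 100.0/9.734 = 0.2366 mol/L

0.2366 mol/L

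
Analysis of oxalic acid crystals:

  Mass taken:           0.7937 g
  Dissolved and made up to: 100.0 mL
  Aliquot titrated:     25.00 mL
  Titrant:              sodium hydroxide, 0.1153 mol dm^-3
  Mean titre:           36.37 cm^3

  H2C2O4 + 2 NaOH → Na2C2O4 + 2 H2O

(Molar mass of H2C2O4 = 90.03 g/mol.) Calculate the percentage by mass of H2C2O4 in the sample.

n(NaOH) per titration = 0.03637 × 0.1153 = 4.193 × 10^-3 mol
From the 1:2 ratio, n(H2C2O4) in each aliquot = 1/2 × 4.193 × 10^-3 = 2.097 × 10^-3 mol
n(H2C2O4) in the whole flask = 2.097 × 10^-3 × 100.0/25.00 = 8.387 × 10^-3 mol
mass of H2C2O4 = 8.387 × 10^-3 × 90.03 = 0.7551 g
% H2C2O4 = 0.7551 / 0.7937 × 100 = 95.13 %

95.13 %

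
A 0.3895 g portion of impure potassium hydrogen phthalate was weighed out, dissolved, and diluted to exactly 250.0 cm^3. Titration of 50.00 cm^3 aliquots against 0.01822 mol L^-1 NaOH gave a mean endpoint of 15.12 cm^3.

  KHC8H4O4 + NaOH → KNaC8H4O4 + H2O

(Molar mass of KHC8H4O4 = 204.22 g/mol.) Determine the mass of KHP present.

n(NaOH) per titration = 0.01512 × 0.01822 = 2.755 × 10^-4 mol
n(KHC8H4O4) in each aliquot = 2.755 × 10^-4 mol (1:1 ratio)
n(KHC8H4O4) in the whole flask = 2.755 × 10^-4 × 250.0/50.00 = 1.377 × 10^-3 mol
mass of KHC8H4O4 = 1.377 × 10^-3 × 204.22 = 0.2813 g

0.2813 g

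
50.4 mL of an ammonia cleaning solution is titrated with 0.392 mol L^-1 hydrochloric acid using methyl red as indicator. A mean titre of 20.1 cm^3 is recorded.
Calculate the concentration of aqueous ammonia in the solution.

NH3 + HCl → NH4Cl
n(HCl) = 0.0201 L × 0.392 mol/L = 7.88 × 10^-3 mol
n(NH3) = 7.88 × 10^-3 mol (1:1 mole ratio)
[NH3] = 7.88 × 10^-3 mol / 0.0504 L = 0.156 mol/L

0.156 mol/L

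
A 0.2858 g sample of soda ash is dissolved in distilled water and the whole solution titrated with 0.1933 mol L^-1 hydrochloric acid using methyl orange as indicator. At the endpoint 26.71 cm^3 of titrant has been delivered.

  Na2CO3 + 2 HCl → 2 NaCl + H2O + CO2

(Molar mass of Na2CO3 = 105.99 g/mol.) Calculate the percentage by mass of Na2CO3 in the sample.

n(HCl) = 0.02671 L × 0.1933 mol/L = 5.163 × 10^-3 mol
From the 1:2 ratio, n(Na2CO3) = 1/2 × 5.163 × 10^-3 = 2.582 × 10^-3 mol
mass of Na2CO3 = 2.582 × 10^-3 × 105.99 g/mol = 0.2736 g
% Na2CO3 = 0.2736 / 0.2858 × 100 = 95.74 %

95.74 %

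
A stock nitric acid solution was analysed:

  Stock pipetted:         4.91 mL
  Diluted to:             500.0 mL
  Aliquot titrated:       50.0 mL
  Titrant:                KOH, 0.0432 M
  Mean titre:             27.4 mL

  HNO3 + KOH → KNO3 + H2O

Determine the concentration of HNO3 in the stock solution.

n(KOH) = 0.0274 × 0.0432 = 1.18 × 10^-3 mol
n(HNO3) in the aliquot = 1.18 × 10^-3 mol (1:1 ratio)
[HNO3]_dilute = 1.18 × 10^-3 / 0.0500 = 0.0237 mol/L
Dilution factor = 500.0 / 4.91 = 101.8
[HNO3]_stock = 0.0237 × 101.8 = 2.41 mol/L

2.41 M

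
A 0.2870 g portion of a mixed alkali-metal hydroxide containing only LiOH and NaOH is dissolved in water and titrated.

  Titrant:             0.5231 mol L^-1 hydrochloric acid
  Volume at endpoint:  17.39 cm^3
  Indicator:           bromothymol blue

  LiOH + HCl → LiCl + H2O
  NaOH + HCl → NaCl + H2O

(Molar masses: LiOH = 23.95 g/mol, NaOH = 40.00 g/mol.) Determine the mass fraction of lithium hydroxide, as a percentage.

n(HCl) = 0.01739 × 0.5231 = 9.097 × 10^-3 mol
Let x = n(LiOH), y = n(NaOH).
Titrant: 1x + 1y = 9.097 × 10^-3;  mass: 23.95x + 40.00y = 0.2870
Solving, x = 4.789 × 10^-3 mol, y = 4.307 × 10^-3 mol
mass of LiOH = 4.789 × 10^-3 × 23.95 = 0.1147 g
% LiOH = 0.1147 / 0.2870 × 100 = 39.97 %

39.97 %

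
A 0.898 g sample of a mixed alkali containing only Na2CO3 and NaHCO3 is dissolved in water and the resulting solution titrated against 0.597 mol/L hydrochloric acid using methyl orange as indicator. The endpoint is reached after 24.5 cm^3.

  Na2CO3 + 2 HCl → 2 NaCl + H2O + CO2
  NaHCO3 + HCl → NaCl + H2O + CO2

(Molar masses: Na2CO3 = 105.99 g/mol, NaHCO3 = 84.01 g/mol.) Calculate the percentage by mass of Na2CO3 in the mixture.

62.9 %

n(HCl) = 0.0245 × 0.597 = 0.0146 mol
Let x = n(Na2CO3), y = n(NaHCO3).
Titrant: 2x + 1y = 0.0146;  mass: 105.99x + 84.01y = 0.898
Solving, x = 5.33 × 10^-3 mol, y = 3.96 × 10^-3 mol
mass of Na2CO3 = 5.33 × 10^-3 × 105.99 = 0.565 g
% Na2CO3 = 0.565 / 0.898 × 100 = 62.9 %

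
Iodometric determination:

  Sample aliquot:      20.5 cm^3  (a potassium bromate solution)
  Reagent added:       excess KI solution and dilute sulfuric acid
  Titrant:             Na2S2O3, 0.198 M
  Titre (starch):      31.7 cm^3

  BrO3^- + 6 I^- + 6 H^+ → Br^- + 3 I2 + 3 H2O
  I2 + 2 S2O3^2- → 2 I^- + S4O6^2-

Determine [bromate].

0.0510 M

n(S2O3^2-) = 0.0317 × 0.198 = 6.28 × 10^-3 mol
n(I2) = n(S2O3^2-)/2 = 3.14 × 10^-3 mol
From the 1:3 ratio, n(BrO3^-) in the aliquot = 1/3 × 3.14 × 10^-3 = 1.05 × 10^-3 mol
[BrO3^-] = 1.05 × 10^-3 / 0.0205 = 0.0510 mol/L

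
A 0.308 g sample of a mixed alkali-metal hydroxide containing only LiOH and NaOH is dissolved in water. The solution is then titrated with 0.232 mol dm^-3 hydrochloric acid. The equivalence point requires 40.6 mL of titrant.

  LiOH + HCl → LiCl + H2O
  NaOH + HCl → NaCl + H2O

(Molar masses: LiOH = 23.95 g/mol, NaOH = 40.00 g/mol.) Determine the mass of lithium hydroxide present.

n(HCl) = 0.0406 × 0.232 = 9.42 × 10^-3 mol
Let x = n(LiOH), y = n(NaOH).
Titrant: 1x + 1y = 9.42 × 10^-3;  mass: 23.95x + 40.00y = 0.308
Solving, x = 4.28 × 10^-3 mol, y = 5.13 × 10^-3 mol
mass of LiOH = 4.28 × 10^-3 × 23.95 = 0.103 g

0.103 g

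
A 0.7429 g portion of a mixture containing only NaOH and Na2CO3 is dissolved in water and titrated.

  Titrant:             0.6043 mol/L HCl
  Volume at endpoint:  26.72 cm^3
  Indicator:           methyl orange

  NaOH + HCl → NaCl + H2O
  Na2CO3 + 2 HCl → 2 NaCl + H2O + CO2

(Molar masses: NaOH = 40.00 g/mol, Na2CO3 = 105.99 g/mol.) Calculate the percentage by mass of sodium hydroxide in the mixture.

46.74 %

n(HCl) = 0.02672 × 0.6043 = 0.01615 mol
Let x = n(NaOH), y = n(Na2CO3).
Titrant: 1x + 2y = 0.01615;  mass: 40.00x + 105.99y = 0.7429
Solving, x = 8.681 × 10^-3 mol, y = 3.733 × 10^-3 mol
mass of NaOH = 8.681 × 10^-3 × 40.00 = 0.3472 g
% NaOH = 0.3472 / 0.7429 × 100 = 46.74 %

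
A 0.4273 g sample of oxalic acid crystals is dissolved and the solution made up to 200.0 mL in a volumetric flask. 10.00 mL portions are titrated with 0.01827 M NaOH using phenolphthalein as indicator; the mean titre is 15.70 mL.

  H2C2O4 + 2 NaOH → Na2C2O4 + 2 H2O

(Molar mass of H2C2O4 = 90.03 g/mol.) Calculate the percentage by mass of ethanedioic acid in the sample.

n(NaOH) per titration = 0.01570 × 0.01827 = 2.868 × 10^-4 mol
From the 1:2 ratio, n(H2C2O4) in each aliquot = 1/2 × 2.868 × 10^-4 = 1.434 × 10^-4 mol
n(H2C2O4) in the whole flask = 1.434 × 10^-4 × 200.0/10.00 = 2.868 × 10^-3 mol
mass of H2C2O4 = 2.868 × 10^-3 × 90.03 = 0.2582 g
% H2C2O4 = 0.2582 / 0.4273 × 100 = 60.44 %

60.44 %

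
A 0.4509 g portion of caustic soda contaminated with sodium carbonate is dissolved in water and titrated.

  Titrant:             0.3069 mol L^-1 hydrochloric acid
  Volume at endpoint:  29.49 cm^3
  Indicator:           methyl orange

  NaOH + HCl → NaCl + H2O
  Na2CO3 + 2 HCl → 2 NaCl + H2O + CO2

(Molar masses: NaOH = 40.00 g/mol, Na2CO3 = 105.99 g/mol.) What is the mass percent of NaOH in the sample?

n(HCl) = 0.02949 × 0.3069 = 9.050 × 10^-3 mol
Let x = n(NaOH), y = n(Na2CO3).
Titrant: 1x + 2y = 9.050 × 10^-3;  mass: 40.00x + 105.99y = 0.4509
Solving, x = 2.211 × 10^-3 mol, y = 3.420 × 10^-3 mol
mass of NaOH = 2.211 × 10^-3 × 40.00 = 0.08843 g
% NaOH = 0.08843 / 0.4509 × 100 = 19.61 %

19.61 %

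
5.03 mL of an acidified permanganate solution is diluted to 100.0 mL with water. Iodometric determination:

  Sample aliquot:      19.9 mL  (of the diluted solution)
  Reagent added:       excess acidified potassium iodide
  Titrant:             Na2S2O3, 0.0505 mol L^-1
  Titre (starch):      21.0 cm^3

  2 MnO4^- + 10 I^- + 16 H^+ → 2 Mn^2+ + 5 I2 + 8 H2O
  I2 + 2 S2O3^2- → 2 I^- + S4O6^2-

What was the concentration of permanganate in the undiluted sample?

0.212 mol/L

n(S2O3^2-) = 0.0210 × 0.0505 = 1.06 × 10^-3 mol
n(I2) = n(S2O3^2-)/2 = 5.30 × 10^-4 mol
From the 2:5 ratio, n(MnO4^-) in the aliquot = 2/5 × 5.30 × 10^-4 = 2.12 × 10^-4 mol
[MnO4^-]_dilute = 2.12 × 10^-4 / 0.0199 = 0.0107 mol/L
[MnO4^-]_original = 0.0107 × 100.0/5.03 = 0.212 mol/L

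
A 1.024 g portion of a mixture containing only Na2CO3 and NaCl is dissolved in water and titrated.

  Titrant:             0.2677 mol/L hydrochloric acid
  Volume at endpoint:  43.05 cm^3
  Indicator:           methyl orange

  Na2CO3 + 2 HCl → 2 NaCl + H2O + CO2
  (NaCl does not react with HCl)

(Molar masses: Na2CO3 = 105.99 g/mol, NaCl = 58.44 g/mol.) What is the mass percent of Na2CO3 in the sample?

59.64 %

n(HCl) = 0.04305 × 0.2677 = 0.01152 mol
Let x = n(Na2CO3), y = n(NaCl).
Titrant: 2x = 0.01152;  mass: 105.99x + 58.44y = 1.024
Solving, x = 5.762 × 10^-3 mol, y = 7.072 × 10^-3 mol
mass of Na2CO3 = 5.762 × 10^-3 × 105.99 = 0.6107 g
% Na2CO3 = 0.6107 / 1.024 × 100 = 59.64 %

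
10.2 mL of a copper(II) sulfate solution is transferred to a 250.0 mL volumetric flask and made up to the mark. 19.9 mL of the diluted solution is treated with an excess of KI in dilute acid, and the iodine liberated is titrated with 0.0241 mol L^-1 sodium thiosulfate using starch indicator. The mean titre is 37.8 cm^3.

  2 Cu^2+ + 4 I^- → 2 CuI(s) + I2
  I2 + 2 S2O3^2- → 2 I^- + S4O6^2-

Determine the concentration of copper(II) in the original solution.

1.12 mol/L

n(S2O3^2-) = 0.0378 × 0.0241 = 9.11 × 10^-4 mol
n(I2) = n(S2O3^2-)/2 = 4.55 × 10^-4 mol
From the 2:1 ratio, n(Cu2+) in the aliquot = 2/1 × 4.55 × 10^-4 = 9.11 × 10^-4 mol
[Cu2+]_dilute = 9.11 × 10^-4 / 0.0199 = 0.0458 mol/L
[Cu2+]_original = 0.0458 × 250.0/10.2 = 1.12 mol/L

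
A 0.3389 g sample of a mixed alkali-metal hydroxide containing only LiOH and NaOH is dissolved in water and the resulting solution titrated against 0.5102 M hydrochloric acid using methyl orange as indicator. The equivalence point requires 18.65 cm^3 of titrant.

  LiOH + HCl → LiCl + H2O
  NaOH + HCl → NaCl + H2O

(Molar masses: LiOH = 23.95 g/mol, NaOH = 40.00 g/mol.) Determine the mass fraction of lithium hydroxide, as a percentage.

18.36 %

n(HCl) = 0.01865 × 0.5102 = 9.515 × 10^-3 mol
Let x = n(LiOH), y = n(NaOH).
Titrant: 1x + 1y = 9.515 × 10^-3;  mass: 23.95x + 40.00y = 0.3389
Solving, x = 2.599 × 10^-3 mol, y = 6.917 × 10^-3 mol
mass of LiOH = 2.599 × 10^-3 × 23.95 = 0.06224 g
% LiOH = 0.06224 / 0.3389 × 100 = 18.36 %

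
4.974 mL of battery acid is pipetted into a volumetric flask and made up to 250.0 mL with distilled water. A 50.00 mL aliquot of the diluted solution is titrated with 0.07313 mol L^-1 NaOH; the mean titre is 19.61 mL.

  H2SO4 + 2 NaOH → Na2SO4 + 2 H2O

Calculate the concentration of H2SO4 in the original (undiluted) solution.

n(NaOH) = 0.01961 × 0.07313 = 1.434 × 10^-3 mol
From the 1:2 ratio, n(H2SO4) in the aliquot = 1/2 × 1.434 × 10^-3 = 7.170 × 10^-4 mol
[H2SO4]_dilute = 7.170 × 10^-4 / 0.05000 = 0.01434 mol/L
Dilution factor = 250.0 / 4.974 = 50.26
[H2SO4]_stock = 0.01434 × 50.26 = 0.7208 mol/L

0.7208 mol/L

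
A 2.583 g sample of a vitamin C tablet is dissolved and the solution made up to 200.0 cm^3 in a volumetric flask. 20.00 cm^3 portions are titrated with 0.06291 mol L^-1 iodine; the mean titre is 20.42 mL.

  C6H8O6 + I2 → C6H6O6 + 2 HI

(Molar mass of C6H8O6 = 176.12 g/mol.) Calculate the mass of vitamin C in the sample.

2.262 g

n(I2) per titration = 0.02042 × 0.06291 = 1.285 × 10^-3 mol
n(C6H8O6) in each aliquot = 1.285 × 10^-3 mol (1:1 ratio)
n(C6H8O6) in the whole flask = 1.285 × 10^-3 × 200.0/20.00 = 0.01285 mol
mass of C6H8O6 = 0.01285 × 176.12 = 2.262 g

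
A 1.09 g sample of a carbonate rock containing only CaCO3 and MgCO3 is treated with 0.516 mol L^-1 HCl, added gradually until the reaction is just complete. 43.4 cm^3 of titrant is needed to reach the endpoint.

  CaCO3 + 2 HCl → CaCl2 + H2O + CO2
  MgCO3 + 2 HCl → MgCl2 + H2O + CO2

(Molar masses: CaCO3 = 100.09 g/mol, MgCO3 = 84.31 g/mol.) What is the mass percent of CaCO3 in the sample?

n(HCl) = 0.0434 × 0.516 = 0.0224 mol
Let x = n(CaCO3), y = n(MgCO3).
Titrant: 2x + 2y = 0.0224;  mass: 100.09x + 84.31y = 1.09
Solving, x = 9.25 × 10^-3 mol, y = 1.95 × 10^-3 mol
mass of CaCO3 = 9.25 × 10^-3 × 100.09 = 0.926 g
% CaCO3 = 0.926 / 1.09 × 100 = 84.9 %

84.9 %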